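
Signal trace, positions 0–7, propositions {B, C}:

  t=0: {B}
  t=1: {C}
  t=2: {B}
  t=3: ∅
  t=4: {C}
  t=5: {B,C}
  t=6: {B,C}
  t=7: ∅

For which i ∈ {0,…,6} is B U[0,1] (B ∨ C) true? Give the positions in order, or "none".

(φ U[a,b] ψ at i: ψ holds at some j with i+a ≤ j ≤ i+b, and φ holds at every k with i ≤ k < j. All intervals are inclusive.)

0, 1, 2, 4, 5, 6

Evaluate at each i in [0,6]:
  i=0: ✓ (rhs at j=0)
  i=1: ✓ (rhs at j=1)
  i=2: ✓ (rhs at j=2)
  i=3: ✗ (lhs fails at k=3 before rhs at j=4)
  i=4: ✓ (rhs at j=4)
  i=5: ✓ (rhs at j=5)
  i=6: ✓ (rhs at j=6)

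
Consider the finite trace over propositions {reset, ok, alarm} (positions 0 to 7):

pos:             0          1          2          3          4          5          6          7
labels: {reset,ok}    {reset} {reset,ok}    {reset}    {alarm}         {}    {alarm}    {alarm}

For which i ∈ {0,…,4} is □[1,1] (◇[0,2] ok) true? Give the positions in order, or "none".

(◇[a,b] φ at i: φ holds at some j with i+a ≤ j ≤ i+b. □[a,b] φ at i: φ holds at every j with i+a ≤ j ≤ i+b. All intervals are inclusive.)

0, 1

Evaluate at each i in [0,4]:
  i=0: ✓ (all of [1,1])
  i=1: ✓ (all of [2,2])
  i=2: ✗ (fails at j=3)
  i=3: ✗ (fails at j=4)
  i=4: ✗ (fails at j=5)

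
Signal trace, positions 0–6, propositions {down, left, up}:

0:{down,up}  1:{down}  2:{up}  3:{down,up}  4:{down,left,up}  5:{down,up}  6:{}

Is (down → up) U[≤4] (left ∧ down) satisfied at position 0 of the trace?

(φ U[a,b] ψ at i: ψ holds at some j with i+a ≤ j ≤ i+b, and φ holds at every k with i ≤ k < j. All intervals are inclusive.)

Need some j in [0,4] with (left ∧ down), and (down → up) at every k in [0,j-1].
  j=0: (left ∧ down) false.
  j=1: (left ∧ down) false.
  j=2: (left ∧ down) false.
  j=3: (left ∧ down) false.
  j=4: (left ∧ down) holds, but (down → up) fails at k=1 → not this j.
No j in the window works → until fails.

Does not hold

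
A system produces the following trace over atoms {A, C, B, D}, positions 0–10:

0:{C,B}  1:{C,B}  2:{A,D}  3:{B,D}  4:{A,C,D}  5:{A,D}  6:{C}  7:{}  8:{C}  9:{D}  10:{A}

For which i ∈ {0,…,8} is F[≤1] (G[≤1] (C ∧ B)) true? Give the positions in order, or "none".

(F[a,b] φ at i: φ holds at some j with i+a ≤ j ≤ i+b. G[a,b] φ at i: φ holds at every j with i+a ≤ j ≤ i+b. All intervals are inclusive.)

Evaluate at each i in [0,8]:
  i=0: ✓ (witness j=0)
  i=1: ✗ (none in [1,2])
  i=2: ✗ (none in [2,3])
  i=3: ✗ (none in [3,4])
  i=4: ✗ (none in [4,5])
  i=5: ✗ (none in [5,6])
  i=6: ✗ (none in [6,7])
  i=7: ✗ (none in [7,8])
  i=8: ✗ (none in [8,9])

0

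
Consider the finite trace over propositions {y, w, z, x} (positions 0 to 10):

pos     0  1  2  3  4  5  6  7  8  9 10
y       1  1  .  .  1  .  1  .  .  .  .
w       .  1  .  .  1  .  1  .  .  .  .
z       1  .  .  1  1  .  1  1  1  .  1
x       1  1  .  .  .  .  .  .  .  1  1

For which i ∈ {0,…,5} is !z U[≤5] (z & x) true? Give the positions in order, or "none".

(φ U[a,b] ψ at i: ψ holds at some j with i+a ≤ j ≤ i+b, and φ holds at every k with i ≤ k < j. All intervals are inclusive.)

0

Evaluate at each i in [0,5]:
  i=0: ✓ (rhs at j=0)
  i=1: ✗ (no rhs in [1,6])
  i=2: ✗ (no rhs in [2,7])
  i=3: ✗ (no rhs in [3,8])
  i=4: ✗ (no rhs in [4,9])
  i=5: ✗ (lhs fails at k=6 before rhs at j=10)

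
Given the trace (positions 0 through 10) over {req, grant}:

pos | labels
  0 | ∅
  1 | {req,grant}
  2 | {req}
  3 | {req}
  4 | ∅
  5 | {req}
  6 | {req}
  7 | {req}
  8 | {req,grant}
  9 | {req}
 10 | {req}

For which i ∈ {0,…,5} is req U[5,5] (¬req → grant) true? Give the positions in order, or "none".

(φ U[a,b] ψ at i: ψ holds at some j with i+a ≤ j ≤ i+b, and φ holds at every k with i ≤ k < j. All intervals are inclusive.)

5

Evaluate at each i in [0,5]:
  i=0: ✗ (lhs fails at k=0 before rhs at j=5)
  i=1: ✗ (lhs fails at k=4 before rhs at j=6)
  i=2: ✗ (lhs fails at k=4 before rhs at j=7)
  i=3: ✗ (lhs fails at k=4 before rhs at j=8)
  i=4: ✗ (lhs fails at k=4 before rhs at j=9)
  i=5: ✓ (rhs at j=10; lhs holds on [5,9])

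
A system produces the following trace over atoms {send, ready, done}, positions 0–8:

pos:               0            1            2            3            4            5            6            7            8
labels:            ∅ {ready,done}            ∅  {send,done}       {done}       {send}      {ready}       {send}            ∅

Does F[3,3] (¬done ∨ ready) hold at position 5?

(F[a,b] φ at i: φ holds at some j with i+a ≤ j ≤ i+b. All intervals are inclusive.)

Check (¬done ∨ ready) at each j in [8,8]:
  j=8: true
Found at j=8 → formula holds.

Yes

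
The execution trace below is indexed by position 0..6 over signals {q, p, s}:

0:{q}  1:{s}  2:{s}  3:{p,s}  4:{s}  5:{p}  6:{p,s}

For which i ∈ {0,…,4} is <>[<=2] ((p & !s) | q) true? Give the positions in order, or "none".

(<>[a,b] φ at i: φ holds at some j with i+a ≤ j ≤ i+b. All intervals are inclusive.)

Evaluate at each i in [0,4]:
  i=0: ✓ (witness j=0)
  i=1: ✗ (none in [1,3])
  i=2: ✗ (none in [2,4])
  i=3: ✓ (witness j=5)
  i=4: ✓ (witness j=5)

0, 3, 4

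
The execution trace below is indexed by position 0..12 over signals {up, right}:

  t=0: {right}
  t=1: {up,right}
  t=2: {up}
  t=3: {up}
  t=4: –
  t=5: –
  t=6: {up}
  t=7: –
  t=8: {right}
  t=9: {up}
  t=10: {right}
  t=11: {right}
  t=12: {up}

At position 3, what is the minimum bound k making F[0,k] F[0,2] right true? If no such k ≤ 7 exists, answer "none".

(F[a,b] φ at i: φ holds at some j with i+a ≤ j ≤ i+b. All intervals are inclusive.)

3

Scan j = 3,4,… for F[0,2] right:
  j=3: fails
  j=4: fails
  j=5: fails
  j=6: holds
First hit at j=6, so smallest k = 6-3 = 3.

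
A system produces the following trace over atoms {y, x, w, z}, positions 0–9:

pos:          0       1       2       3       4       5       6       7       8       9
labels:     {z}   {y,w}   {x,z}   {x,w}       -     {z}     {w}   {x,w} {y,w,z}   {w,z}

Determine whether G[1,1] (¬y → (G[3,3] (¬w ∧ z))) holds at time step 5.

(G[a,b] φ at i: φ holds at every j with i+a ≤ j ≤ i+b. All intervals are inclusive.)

Check (¬y → (G[3,3] (¬w ∧ z))) at every j in [6,6]:
  j=6: antecedent true; consequent fails at 9 → ✗
Fails at j=6 → formula fails.

No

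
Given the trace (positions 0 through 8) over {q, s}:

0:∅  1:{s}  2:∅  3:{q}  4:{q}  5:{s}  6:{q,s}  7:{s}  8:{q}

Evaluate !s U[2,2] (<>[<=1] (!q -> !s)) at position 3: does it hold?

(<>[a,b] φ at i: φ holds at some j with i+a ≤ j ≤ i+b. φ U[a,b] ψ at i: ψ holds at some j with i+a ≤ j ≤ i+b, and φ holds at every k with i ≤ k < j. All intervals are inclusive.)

Yes

Need some j in [5,5] with <>[<=1] (!q -> !s), and !s at every k in [3,j-1].
  j=5: <>[<=1] (!q -> !s) holds; !s holds at every k in [3,4] → satisfied.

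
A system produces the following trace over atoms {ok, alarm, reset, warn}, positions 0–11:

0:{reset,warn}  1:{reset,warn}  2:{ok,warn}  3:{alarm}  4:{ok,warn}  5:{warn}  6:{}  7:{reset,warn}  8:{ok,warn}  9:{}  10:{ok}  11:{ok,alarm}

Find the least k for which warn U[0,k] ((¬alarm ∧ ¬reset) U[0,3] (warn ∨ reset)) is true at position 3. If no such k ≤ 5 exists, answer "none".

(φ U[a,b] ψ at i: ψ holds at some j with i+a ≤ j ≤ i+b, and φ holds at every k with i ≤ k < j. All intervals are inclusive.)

Need earliest j ≥ 3 with ((¬alarm ∧ ¬reset) U[0,3] (warn ∨ reset)), and warn at every k in [3,j-1].
  j=3: rhs fails.
  j=4: rhs holds but lhs fails at k=3.
  j=5: rhs holds but lhs fails at k=3.
  j=6: rhs holds but lhs fails at k=3.
  j=7: rhs holds but lhs fails at k=3.
  j=8: rhs holds but lhs fails at k=3.
No witness within the range → none.

none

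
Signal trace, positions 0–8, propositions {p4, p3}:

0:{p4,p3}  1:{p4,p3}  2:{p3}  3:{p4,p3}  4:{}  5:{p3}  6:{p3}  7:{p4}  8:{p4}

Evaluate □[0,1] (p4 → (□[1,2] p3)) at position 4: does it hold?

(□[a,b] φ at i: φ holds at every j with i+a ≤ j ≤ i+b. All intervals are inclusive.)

Check (p4 → (□[1,2] p3)) at every j in [4,5]:
  j=4: antecedent false → ✓
  j=5: antecedent false → ✓
All positions satisfy it → formula holds.

Holds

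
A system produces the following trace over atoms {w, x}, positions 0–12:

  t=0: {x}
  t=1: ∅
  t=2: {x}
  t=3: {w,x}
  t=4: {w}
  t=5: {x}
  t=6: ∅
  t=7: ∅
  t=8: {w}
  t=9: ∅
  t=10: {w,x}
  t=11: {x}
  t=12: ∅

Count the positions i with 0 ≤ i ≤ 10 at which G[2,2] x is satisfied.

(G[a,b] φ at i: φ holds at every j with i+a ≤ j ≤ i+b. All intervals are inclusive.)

Evaluate at each i in [0,10]:
  i=0: ✓ (all of [2,2])
  i=1: ✓ (all of [3,3])
  i=2: ✗ (fails at j=4)
  i=3: ✓ (all of [5,5])
  i=4: ✗ (fails at j=6)
  i=5: ✗ (fails at j=7)
  i=6: ✗ (fails at j=8)
  i=7: ✗ (fails at j=9)
  i=8: ✓ (all of [10,10])
  i=9: ✓ (all of [11,11])
  i=10: ✗ (fails at j=12)
Positions where it holds: {0, 1, 3, 8, 9} → 5.

5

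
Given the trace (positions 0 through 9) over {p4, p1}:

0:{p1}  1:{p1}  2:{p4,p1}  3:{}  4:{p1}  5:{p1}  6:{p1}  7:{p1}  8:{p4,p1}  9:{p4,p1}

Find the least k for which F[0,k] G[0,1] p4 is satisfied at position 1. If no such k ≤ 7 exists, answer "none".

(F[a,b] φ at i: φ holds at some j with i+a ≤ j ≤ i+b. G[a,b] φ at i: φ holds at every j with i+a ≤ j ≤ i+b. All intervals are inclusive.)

Scan j = 1,2,… for G[0,1] p4:
  j=1: fails
  j=2: fails
  j=3: fails
  j=4: fails
  j=5: fails
  j=6: fails
  j=7: fails
  j=8: holds
First hit at j=8, so smallest k = 8-1 = 7.

7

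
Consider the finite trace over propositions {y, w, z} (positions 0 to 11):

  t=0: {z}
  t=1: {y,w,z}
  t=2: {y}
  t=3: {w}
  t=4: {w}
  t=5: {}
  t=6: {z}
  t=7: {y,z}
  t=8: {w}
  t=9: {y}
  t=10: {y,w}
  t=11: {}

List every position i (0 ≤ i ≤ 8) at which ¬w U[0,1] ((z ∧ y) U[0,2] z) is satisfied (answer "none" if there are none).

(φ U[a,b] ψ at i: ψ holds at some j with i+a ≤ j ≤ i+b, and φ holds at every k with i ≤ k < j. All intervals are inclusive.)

Evaluate at each i in [0,8]:
  i=0: ✓ (rhs at j=0)
  i=1: ✓ (rhs at j=1)
  i=2: ✗ (no rhs in [2,3])
  i=3: ✗ (no rhs in [3,4])
  i=4: ✗ (no rhs in [4,5])
  i=5: ✓ (rhs at j=6; lhs holds on [5,5])
  i=6: ✓ (rhs at j=6)
  i=7: ✓ (rhs at j=7)
  i=8: ✗ (no rhs in [8,9])

0, 1, 5, 6, 7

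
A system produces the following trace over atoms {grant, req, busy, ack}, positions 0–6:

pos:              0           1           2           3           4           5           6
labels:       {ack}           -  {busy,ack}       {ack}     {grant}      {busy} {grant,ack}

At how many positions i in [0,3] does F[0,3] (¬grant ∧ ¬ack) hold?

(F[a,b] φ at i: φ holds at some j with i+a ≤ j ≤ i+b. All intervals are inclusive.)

Evaluate at each i in [0,3]:
  i=0: ✓ (witness j=1)
  i=1: ✓ (witness j=1)
  i=2: ✓ (witness j=5)
  i=3: ✓ (witness j=5)
Positions where it holds: {0, 1, 2, 3} → 4.

4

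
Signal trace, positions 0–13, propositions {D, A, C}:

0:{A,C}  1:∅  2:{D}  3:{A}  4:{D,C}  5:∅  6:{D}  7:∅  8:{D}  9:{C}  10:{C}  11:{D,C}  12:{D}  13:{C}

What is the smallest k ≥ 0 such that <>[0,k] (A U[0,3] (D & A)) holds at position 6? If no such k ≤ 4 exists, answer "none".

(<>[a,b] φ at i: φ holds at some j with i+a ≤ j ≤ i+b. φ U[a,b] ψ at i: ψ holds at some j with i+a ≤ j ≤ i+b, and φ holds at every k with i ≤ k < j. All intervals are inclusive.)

Scan j = 6,7,… for (A U[0,3] (D & A)):
  j=6: fails
  j=7: fails
  j=8: fails
  j=9: fails
  j=10: fails
No j in [6,10] satisfies it → none.

none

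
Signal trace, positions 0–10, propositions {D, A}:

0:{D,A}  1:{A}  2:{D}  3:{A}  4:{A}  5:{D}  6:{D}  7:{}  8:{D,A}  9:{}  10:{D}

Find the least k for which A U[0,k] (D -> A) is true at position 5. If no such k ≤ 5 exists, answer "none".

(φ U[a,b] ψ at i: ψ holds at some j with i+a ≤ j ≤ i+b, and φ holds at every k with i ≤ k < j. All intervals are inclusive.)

none

Need earliest j ≥ 5 with (D -> A), and A at every k in [5,j-1].
  j=5: rhs fails.
  j=6: rhs fails.
  j=7: rhs holds but lhs fails at k=5.
  j=8: rhs holds but lhs fails at k=5.
  j=9: rhs holds but lhs fails at k=5.
  j=10: rhs fails.
No witness within the range → none.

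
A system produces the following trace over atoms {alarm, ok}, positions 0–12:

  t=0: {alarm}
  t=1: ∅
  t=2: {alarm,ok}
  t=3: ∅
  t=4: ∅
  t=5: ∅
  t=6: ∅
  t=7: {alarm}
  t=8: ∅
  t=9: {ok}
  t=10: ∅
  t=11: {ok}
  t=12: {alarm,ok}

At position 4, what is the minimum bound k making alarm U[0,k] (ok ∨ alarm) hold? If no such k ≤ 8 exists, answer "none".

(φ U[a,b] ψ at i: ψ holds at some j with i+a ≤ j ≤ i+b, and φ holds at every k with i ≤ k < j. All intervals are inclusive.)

Need earliest j ≥ 4 with (ok ∨ alarm), and alarm at every k in [4,j-1].
  j=4: rhs fails.
  j=5: rhs fails.
  j=6: rhs fails.
  j=7: rhs holds but lhs fails at k=4.
  j=8: rhs fails.
  j=9: rhs holds but lhs fails at k=4.
  j=10: rhs fails.
  j=11: rhs holds but lhs fails at k=4.
  j=12: rhs holds but lhs fails at k=4.
No witness within the range → none.

none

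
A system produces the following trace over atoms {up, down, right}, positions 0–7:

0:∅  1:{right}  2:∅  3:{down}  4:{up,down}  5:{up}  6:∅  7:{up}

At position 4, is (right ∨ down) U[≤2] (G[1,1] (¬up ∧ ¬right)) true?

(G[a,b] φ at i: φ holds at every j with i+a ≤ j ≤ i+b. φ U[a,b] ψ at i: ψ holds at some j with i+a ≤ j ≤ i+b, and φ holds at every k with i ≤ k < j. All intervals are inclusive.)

Holds

Need some j in [4,6] with G[1,1] (¬up ∧ ¬right), and (right ∨ down) at every k in [4,j-1].
  j=4: G[1,1] (¬up ∧ ¬right) — fails at 5.
  j=5: G[1,1] (¬up ∧ ¬right) holds; (right ∨ down) holds at every k in [4,4] → satisfied.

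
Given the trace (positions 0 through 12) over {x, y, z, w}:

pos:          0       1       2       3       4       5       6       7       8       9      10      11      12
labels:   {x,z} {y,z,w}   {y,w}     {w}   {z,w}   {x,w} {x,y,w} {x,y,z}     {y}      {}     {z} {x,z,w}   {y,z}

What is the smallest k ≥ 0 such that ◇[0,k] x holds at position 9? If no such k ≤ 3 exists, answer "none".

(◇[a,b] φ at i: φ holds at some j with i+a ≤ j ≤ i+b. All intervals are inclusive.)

Scan j = 9,10,… for x:
  j=9: fails
  j=10: fails
  j=11: holds
First hit at j=11, so smallest k = 11-9 = 2.

2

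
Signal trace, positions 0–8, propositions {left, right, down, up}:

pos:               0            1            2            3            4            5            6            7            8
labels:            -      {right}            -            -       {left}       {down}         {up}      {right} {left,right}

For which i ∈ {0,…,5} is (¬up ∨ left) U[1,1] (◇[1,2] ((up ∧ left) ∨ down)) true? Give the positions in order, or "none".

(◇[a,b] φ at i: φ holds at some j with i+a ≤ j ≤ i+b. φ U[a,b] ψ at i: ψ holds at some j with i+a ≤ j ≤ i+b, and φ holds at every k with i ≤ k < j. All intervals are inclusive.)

Evaluate at each i in [0,5]:
  i=0: ✗ (no rhs in [1,1])
  i=1: ✗ (no rhs in [2,2])
  i=2: ✓ (rhs at j=3; lhs holds on [2,2])
  i=3: ✓ (rhs at j=4; lhs holds on [3,3])
  i=4: ✗ (no rhs in [5,5])
  i=5: ✗ (no rhs in [6,6])

2, 3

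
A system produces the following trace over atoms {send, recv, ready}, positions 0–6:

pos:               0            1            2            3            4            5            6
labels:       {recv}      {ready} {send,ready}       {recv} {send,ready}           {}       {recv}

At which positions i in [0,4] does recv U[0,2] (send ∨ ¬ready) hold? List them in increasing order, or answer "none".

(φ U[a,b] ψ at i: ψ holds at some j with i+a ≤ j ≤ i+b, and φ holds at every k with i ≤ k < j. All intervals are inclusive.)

Evaluate at each i in [0,4]:
  i=0: ✓ (rhs at j=0)
  i=1: ✗ (lhs fails at k=1 before rhs at j=2)
  i=2: ✓ (rhs at j=2)
  i=3: ✓ (rhs at j=3)
  i=4: ✓ (rhs at j=4)

0, 2, 3, 4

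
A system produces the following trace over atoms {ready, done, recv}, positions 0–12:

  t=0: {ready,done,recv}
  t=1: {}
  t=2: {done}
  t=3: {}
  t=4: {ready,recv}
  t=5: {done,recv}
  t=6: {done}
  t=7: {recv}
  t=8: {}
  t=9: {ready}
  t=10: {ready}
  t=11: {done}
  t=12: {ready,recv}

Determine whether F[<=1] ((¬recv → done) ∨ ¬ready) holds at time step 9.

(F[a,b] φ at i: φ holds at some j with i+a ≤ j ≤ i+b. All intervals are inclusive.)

False

Check ((¬recv → done) ∨ ¬ready) at each j in [9,10]:
  j=9: false
  j=10: false
No position in the window satisfies it → formula fails.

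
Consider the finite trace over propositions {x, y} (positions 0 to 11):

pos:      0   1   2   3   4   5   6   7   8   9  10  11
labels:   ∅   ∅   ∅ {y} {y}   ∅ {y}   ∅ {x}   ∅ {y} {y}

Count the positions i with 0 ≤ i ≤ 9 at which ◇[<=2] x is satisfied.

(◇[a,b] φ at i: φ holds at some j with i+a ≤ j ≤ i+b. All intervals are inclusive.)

Evaluate at each i in [0,9]:
  i=0: ✗ (none in [0,2])
  i=1: ✗ (none in [1,3])
  i=2: ✗ (none in [2,4])
  i=3: ✗ (none in [3,5])
  i=4: ✗ (none in [4,6])
  i=5: ✗ (none in [5,7])
  i=6: ✓ (witness j=8)
  i=7: ✓ (witness j=8)
  i=8: ✓ (witness j=8)
  i=9: ✗ (none in [9,11])
Positions where it holds: {6, 7, 8} → 3.

3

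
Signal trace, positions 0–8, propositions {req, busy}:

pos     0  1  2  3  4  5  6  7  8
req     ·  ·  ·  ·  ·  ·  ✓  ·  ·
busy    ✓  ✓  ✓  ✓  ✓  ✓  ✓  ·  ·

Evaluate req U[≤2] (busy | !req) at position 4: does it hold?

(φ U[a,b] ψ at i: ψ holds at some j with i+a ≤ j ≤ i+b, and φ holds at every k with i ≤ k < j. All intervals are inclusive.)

Need some j in [4,6] with (busy | !req), and req at every k in [4,j-1].
  j=4: (busy | !req) holds; no prefix to check → satisfied.

Holds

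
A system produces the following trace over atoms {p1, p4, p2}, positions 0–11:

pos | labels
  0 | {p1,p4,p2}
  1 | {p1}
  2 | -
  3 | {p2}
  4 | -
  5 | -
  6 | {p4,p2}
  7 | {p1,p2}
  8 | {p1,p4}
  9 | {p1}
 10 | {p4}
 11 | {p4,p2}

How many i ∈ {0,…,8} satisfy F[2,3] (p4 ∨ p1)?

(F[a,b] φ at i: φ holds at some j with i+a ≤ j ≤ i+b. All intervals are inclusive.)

Evaluate at each i in [0,8]:
  i=0: ✗ (none in [2,3])
  i=1: ✗ (none in [3,4])
  i=2: ✗ (none in [4,5])
  i=3: ✓ (witness j=6)
  i=4: ✓ (witness j=6)
  i=5: ✓ (witness j=7)
  i=6: ✓ (witness j=8)
  i=7: ✓ (witness j=9)
  i=8: ✓ (witness j=10)
Positions where it holds: {3, 4, 5, 6, 7, 8} → 6.

6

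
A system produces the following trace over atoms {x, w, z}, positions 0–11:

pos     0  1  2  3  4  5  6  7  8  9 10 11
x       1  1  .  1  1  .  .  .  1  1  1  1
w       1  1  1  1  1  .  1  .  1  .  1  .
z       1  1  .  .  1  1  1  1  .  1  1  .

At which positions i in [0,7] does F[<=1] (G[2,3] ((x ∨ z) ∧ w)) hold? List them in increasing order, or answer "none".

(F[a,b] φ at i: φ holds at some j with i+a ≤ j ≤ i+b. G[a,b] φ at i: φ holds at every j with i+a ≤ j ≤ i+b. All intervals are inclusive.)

Evaluate at each i in [0,7]:
  i=0: ✓ (witness j=1)
  i=1: ✓ (witness j=1)
  i=2: ✗ (none in [2,3])
  i=3: ✗ (none in [3,4])
  i=4: ✗ (none in [4,5])
  i=5: ✗ (none in [5,6])
  i=6: ✗ (none in [6,7])
  i=7: ✗ (none in [7,8])

0, 1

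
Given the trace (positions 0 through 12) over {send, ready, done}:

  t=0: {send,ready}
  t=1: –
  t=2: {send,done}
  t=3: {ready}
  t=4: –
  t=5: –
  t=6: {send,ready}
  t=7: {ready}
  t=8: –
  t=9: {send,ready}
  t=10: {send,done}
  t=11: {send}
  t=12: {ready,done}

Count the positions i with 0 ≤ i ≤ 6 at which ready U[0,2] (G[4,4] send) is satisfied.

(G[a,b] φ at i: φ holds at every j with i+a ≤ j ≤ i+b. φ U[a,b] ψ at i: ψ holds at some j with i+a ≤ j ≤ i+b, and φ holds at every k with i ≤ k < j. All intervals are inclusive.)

Evaluate at each i in [0,6]:
  i=0: ✗ (lhs fails at k=1 before rhs at j=2)
  i=1: ✗ (lhs fails at k=1 before rhs at j=2)
  i=2: ✓ (rhs at j=2)
  i=3: ✗ (lhs fails at k=4 before rhs at j=5)
  i=4: ✗ (lhs fails at k=4 before rhs at j=5)
  i=5: ✓ (rhs at j=5)
  i=6: ✓ (rhs at j=6)
Positions where it holds: {2, 5, 6} → 3.

3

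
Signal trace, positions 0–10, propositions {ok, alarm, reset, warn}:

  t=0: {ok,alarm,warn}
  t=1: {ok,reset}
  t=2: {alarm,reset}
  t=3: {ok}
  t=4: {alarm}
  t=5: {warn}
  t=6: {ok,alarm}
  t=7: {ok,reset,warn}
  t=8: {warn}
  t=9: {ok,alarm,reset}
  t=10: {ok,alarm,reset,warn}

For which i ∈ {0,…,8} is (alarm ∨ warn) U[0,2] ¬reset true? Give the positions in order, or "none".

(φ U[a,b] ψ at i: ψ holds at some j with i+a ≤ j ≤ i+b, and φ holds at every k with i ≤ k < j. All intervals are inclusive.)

0, 2, 3, 4, 5, 6, 7, 8

Evaluate at each i in [0,8]:
  i=0: ✓ (rhs at j=0)
  i=1: ✗ (lhs fails at k=1 before rhs at j=3)
  i=2: ✓ (rhs at j=3; lhs holds on [2,2])
  i=3: ✓ (rhs at j=3)
  i=4: ✓ (rhs at j=4)
  i=5: ✓ (rhs at j=5)
  i=6: ✓ (rhs at j=6)
  i=7: ✓ (rhs at j=8; lhs holds on [7,7])
  i=8: ✓ (rhs at j=8)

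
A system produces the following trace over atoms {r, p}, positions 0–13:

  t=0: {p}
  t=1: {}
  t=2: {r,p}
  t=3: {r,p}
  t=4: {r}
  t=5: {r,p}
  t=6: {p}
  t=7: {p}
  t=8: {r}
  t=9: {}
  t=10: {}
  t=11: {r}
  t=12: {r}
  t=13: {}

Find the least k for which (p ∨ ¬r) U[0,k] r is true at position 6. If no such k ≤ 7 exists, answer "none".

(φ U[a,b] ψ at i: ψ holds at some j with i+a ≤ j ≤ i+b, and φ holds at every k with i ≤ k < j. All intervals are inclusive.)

Need earliest j ≥ 6 with r, and (p ∨ ¬r) at every k in [6,j-1].
  j=6: rhs fails.
  j=7: rhs fails.
  j=8: rhs holds; lhs holds on [6,7]. k = 2.

2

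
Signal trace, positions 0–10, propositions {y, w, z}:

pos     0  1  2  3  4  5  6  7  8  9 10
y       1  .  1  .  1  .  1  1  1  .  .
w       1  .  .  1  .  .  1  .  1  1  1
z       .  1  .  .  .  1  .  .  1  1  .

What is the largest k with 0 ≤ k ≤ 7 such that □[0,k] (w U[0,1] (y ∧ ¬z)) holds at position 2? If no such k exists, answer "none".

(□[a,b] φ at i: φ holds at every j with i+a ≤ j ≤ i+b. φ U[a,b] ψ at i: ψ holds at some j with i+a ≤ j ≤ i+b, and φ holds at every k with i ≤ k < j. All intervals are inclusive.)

(w U[0,1] (y ∧ ¬z)) must hold from j=2 onward; find where it first fails.
  j=2: holds
  j=3: holds
  j=4: holds
  j=5: fails
Holds on [2,4], so largest k = 2.

2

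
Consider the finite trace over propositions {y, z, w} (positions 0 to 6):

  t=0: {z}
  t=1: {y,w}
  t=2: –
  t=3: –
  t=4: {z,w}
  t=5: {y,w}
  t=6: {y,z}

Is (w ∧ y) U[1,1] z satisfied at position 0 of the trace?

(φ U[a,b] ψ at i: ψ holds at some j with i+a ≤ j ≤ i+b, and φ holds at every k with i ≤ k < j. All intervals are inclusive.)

Need some j in [1,1] with z, and (w ∧ y) at every k in [0,j-1].
  j=1: z false.
No j in the window works → until fails.

Does not hold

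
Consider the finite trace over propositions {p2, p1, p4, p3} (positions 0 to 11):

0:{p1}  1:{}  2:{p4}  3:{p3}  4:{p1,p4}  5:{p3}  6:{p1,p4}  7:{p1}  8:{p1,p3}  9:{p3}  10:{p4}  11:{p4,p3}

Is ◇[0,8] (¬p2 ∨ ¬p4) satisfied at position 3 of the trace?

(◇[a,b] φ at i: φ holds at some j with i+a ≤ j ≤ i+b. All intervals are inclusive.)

Check (¬p2 ∨ ¬p4) at each j in [3,11]:
  j=3: true
  j=4: true
  j=5: true
  j=6: true
  j=7: true
  j=8: true
  j=9: true
  j=10: true
  j=11: true
Found at j=3 → formula holds.

Holds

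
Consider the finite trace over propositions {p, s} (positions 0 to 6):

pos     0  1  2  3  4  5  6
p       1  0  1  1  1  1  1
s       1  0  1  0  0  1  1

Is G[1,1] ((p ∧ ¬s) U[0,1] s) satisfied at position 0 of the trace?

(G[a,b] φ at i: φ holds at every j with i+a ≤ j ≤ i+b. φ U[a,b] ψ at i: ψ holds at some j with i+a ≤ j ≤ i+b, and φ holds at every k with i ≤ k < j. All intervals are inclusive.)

Does not hold

Check ((p ∧ ¬s) U[0,1] s) at every j in [1,1]:
  j=1: fails
Fails at j=1 → formula fails.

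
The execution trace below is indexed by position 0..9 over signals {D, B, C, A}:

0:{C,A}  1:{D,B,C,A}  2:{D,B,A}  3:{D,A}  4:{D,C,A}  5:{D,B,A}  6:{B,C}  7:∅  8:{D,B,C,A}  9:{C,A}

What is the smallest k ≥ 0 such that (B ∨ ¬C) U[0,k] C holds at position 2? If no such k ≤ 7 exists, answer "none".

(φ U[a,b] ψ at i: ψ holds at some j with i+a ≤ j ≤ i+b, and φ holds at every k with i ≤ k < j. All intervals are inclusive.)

2

Need earliest j ≥ 2 with C, and (B ∨ ¬C) at every k in [2,j-1].
  j=2: rhs fails.
  j=3: rhs fails.
  j=4: rhs holds; lhs holds on [2,3]. k = 2.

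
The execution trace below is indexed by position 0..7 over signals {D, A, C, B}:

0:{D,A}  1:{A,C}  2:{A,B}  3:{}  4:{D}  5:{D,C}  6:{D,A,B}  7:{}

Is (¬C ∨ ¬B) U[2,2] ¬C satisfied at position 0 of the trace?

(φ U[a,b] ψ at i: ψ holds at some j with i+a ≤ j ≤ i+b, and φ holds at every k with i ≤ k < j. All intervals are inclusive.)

Holds

Need some j in [2,2] with ¬C, and (¬C ∨ ¬B) at every k in [0,j-1].
  j=2: ¬C holds; (¬C ∨ ¬B) holds at every k in [0,1] → satisfied.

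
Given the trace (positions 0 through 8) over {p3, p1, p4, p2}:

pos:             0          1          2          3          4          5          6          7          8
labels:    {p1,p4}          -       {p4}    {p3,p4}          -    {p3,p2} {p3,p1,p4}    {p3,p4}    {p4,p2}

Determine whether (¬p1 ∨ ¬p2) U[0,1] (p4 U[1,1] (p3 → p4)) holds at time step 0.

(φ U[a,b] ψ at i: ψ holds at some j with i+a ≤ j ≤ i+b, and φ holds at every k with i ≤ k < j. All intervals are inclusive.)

Holds

Need some j in [0,1] with (p4 U[1,1] (p3 → p4)), and (¬p1 ∨ ¬p2) at every k in [0,j-1].
  j=0: (p4 U[1,1] (p3 → p4)) holds; no prefix to check → satisfied.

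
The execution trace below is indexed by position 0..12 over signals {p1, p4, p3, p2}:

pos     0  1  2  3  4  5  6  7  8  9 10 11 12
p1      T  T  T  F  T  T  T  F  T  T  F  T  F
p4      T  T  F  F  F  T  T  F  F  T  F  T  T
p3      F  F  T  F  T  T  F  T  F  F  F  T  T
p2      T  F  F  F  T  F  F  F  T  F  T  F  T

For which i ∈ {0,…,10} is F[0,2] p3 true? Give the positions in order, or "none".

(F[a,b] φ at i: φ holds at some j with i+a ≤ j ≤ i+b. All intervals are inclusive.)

Evaluate at each i in [0,10]:
  i=0: ✓ (witness j=2)
  i=1: ✓ (witness j=2)
  i=2: ✓ (witness j=2)
  i=3: ✓ (witness j=4)
  i=4: ✓ (witness j=4)
  i=5: ✓ (witness j=5)
  i=6: ✓ (witness j=7)
  i=7: ✓ (witness j=7)
  i=8: ✗ (none in [8,10])
  i=9: ✓ (witness j=11)
  i=10: ✓ (witness j=11)

0, 1, 2, 3, 4, 5, 6, 7, 9, 10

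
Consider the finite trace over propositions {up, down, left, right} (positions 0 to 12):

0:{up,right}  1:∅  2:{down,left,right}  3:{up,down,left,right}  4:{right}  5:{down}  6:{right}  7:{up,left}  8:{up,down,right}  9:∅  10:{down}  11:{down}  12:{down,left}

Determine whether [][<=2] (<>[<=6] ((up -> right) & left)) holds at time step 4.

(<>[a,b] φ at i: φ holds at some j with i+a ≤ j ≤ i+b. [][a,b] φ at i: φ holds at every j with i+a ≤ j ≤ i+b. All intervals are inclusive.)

Check <>[<=6] ((up -> right) & left) at every j in [4,6]:
  j=4: fails (none in [4,10])
  j=5: fails (none in [5,11])
  j=6: holds (witness at 12)
Fails at j=4 → formula fails.

Does not hold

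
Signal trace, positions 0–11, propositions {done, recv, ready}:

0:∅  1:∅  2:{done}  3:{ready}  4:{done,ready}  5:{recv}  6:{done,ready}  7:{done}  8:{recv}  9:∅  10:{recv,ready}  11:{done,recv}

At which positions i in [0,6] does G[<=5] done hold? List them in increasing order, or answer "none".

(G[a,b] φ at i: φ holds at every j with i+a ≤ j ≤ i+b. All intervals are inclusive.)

none

Evaluate at each i in [0,6]:
  i=0: ✗ (fails at j=0)
  i=1: ✗ (fails at j=1)
  i=2: ✗ (fails at j=3)
  i=3: ✗ (fails at j=3)
  i=4: ✗ (fails at j=5)
  i=5: ✗ (fails at j=5)
  i=6: ✗ (fails at j=8)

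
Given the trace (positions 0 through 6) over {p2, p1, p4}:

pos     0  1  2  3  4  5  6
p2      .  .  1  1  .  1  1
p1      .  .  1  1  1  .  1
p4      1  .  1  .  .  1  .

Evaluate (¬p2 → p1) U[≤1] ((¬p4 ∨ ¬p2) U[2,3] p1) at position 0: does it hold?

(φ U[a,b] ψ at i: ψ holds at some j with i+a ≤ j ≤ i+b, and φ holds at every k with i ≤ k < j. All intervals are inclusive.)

Need some j in [0,1] with ((¬p4 ∨ ¬p2) U[2,3] p1), and (¬p2 → p1) at every k in [0,j-1].
  j=0: ((¬p4 ∨ ¬p2) U[2,3] p1) holds; no prefix to check → satisfied.

Yes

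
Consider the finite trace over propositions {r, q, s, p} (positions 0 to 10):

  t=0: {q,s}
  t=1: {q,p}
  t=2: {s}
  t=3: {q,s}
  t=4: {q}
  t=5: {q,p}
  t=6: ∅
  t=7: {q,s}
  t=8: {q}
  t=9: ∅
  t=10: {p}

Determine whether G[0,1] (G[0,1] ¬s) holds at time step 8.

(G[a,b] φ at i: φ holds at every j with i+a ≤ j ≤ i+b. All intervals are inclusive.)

True

Check G[0,1] ¬s at every j in [8,9]:
  j=8: holds on [8,9]
  j=9: holds on [9,10]
All positions satisfy it → formula holds.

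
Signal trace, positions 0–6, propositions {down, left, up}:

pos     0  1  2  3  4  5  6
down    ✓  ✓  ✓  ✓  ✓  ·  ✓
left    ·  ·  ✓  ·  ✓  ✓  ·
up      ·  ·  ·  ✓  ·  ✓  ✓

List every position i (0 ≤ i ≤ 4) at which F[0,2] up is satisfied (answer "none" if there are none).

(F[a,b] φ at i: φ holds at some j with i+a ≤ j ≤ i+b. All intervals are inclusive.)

Evaluate at each i in [0,4]:
  i=0: ✗ (none in [0,2])
  i=1: ✓ (witness j=3)
  i=2: ✓ (witness j=3)
  i=3: ✓ (witness j=3)
  i=4: ✓ (witness j=5)

1, 2, 3, 4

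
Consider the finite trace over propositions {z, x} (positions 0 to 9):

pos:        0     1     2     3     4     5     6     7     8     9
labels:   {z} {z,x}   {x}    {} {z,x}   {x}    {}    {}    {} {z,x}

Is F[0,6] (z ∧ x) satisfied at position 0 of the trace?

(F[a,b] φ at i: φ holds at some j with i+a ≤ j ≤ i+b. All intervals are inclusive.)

Holds

Check (z ∧ x) at each j in [0,6]:
  j=0: false
  j=1: true
  j=2: false
  j=3: false
  j=4: true
  j=5: false
  j=6: false
Found at j=1 → formula holds.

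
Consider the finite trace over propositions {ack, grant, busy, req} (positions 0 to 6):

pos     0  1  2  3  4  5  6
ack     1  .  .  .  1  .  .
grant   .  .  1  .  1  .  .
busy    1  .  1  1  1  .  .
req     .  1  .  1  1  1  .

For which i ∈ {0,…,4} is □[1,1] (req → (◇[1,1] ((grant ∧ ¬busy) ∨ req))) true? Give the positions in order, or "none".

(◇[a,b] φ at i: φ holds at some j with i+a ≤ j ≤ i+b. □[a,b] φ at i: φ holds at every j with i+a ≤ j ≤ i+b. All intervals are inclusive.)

Evaluate at each i in [0,4]:
  i=0: ✗ (fails at j=1)
  i=1: ✓ (all of [2,2])
  i=2: ✓ (all of [3,3])
  i=3: ✓ (all of [4,4])
  i=4: ✗ (fails at j=5)

1, 2, 3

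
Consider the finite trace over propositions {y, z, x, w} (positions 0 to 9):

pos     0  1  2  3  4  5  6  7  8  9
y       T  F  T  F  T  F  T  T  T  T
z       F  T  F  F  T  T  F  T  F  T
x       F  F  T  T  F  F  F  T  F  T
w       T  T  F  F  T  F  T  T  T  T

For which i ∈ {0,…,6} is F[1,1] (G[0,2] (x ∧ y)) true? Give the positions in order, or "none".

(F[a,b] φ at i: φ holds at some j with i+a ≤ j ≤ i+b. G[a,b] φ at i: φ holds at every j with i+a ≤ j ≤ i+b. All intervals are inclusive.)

Evaluate at each i in [0,6]:
  i=0: ✗ (none in [1,1])
  i=1: ✗ (none in [2,2])
  i=2: ✗ (none in [3,3])
  i=3: ✗ (none in [4,4])
  i=4: ✗ (none in [5,5])
  i=5: ✗ (none in [6,6])
  i=6: ✗ (none in [7,7])

none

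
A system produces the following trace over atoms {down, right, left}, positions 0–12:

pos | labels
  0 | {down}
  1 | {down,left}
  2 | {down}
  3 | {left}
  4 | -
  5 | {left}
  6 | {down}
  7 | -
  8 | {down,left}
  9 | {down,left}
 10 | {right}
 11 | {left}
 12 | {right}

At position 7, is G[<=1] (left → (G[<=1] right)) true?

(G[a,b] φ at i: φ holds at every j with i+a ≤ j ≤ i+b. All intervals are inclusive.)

Check (left → (G[<=1] right)) at every j in [7,8]:
  j=7: antecedent false → ✓
  j=8: antecedent true; consequent fails at 8 → ✗
Fails at j=8 → formula fails.

No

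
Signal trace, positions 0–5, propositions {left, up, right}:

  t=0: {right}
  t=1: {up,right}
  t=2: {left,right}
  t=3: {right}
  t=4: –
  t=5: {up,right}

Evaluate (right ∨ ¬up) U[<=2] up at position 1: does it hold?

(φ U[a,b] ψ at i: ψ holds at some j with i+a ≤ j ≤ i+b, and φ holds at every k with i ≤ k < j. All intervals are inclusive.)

Need some j in [1,3] with up, and (right ∨ ¬up) at every k in [1,j-1].
  j=1: up holds; no prefix to check → satisfied.

Holds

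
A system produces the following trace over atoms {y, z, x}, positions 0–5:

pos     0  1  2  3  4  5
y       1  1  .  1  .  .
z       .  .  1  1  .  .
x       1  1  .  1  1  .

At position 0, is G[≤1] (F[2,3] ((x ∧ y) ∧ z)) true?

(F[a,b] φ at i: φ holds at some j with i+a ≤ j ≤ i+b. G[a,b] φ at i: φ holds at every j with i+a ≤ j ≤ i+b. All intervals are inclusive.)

Check F[2,3] ((x ∧ y) ∧ z) at every j in [0,1]:
  j=0: holds (witness at 3)
  j=1: holds (witness at 3)
All positions satisfy it → formula holds.

Yes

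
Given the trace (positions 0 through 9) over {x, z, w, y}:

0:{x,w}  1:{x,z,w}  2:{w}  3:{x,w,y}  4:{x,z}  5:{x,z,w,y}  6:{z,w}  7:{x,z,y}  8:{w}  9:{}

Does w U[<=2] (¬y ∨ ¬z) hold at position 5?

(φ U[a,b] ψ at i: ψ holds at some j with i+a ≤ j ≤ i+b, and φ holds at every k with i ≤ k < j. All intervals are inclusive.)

Yes

Need some j in [5,7] with (¬y ∨ ¬z), and w at every k in [5,j-1].
  j=5: (¬y ∨ ¬z) false.
  j=6: (¬y ∨ ¬z) holds; w holds at every k in [5,5] → satisfied.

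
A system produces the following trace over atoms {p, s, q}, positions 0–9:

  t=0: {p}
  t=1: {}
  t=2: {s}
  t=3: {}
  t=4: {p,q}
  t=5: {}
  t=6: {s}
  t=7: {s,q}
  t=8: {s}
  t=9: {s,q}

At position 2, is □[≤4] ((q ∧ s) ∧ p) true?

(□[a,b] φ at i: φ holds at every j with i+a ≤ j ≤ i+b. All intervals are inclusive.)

Check ((q ∧ s) ∧ p) at every j in [2,6]:
  j=2: false
  j=3: false
  j=4: false
  j=5: false
  j=6: false
Fails at j=2 → formula fails.

No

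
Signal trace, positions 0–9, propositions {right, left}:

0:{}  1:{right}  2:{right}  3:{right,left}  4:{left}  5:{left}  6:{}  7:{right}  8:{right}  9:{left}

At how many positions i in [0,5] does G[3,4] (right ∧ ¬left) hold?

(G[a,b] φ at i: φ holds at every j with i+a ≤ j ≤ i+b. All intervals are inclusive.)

Evaluate at each i in [0,5]:
  i=0: ✗ (fails at j=3)
  i=1: ✗ (fails at j=4)
  i=2: ✗ (fails at j=5)
  i=3: ✗ (fails at j=6)
  i=4: ✓ (all of [7,8])
  i=5: ✗ (fails at j=9)
Positions where it holds: {4} → 1.

1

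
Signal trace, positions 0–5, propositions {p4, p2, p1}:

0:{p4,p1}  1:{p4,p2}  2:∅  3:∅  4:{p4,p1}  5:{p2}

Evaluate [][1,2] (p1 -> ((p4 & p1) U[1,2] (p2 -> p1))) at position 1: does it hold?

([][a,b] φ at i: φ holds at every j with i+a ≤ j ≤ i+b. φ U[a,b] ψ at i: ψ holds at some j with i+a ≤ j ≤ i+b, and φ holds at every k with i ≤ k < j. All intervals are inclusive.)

Check (p1 -> ((p4 & p1) U[1,2] (p2 -> p1))) at every j in [2,3]:
  j=2: antecedent false → ✓
  j=3: antecedent false → ✓
All positions satisfy it → formula holds.

Yes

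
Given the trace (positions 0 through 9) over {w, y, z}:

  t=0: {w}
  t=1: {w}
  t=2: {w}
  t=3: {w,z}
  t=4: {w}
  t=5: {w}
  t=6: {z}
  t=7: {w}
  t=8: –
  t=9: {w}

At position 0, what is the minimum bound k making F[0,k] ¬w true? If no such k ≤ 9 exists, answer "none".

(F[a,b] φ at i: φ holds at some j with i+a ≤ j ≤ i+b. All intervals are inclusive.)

6

Scan j = 0,1,… for ¬w:
  j=0: fails
  j=1: fails
  j=2: fails
  j=3: fails
  j=4: fails
  j=5: fails
  j=6: holds
First hit at j=6, so smallest k = 6-0 = 6.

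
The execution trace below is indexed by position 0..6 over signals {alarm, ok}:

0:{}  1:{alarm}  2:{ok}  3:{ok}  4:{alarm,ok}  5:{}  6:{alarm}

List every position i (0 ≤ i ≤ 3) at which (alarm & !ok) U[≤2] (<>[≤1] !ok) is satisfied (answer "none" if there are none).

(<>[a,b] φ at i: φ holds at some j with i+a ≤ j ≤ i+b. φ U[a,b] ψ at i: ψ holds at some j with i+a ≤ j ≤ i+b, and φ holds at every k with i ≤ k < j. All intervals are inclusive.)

0, 1

Evaluate at each i in [0,3]:
  i=0: ✓ (rhs at j=0)
  i=1: ✓ (rhs at j=1)
  i=2: ✗ (lhs fails at k=2 before rhs at j=4)
  i=3: ✗ (lhs fails at k=3 before rhs at j=4)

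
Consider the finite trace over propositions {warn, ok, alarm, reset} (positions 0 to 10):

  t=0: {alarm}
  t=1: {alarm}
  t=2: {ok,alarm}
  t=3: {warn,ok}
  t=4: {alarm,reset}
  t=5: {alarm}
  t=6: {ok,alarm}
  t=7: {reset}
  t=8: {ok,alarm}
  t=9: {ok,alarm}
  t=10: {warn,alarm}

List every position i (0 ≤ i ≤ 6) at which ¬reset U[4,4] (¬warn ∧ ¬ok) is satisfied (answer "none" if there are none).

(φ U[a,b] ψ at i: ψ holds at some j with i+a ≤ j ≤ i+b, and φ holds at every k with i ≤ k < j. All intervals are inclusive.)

Evaluate at each i in [0,6]:
  i=0: ✓ (rhs at j=4; lhs holds on [0,3])
  i=1: ✗ (lhs fails at k=4 before rhs at j=5)
  i=2: ✗ (no rhs in [6,6])
  i=3: ✗ (lhs fails at k=4 before rhs at j=7)
  i=4: ✗ (no rhs in [8,8])
  i=5: ✗ (no rhs in [9,9])
  i=6: ✗ (no rhs in [10,10])

0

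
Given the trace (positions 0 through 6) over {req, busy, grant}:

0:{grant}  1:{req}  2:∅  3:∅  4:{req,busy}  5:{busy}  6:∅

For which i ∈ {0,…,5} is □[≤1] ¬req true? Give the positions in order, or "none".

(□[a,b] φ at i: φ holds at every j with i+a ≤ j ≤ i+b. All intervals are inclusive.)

Evaluate at each i in [0,5]:
  i=0: ✗ (fails at j=1)
  i=1: ✗ (fails at j=1)
  i=2: ✓ (all of [2,3])
  i=3: ✗ (fails at j=4)
  i=4: ✗ (fails at j=4)
  i=5: ✓ (all of [5,6])

2, 5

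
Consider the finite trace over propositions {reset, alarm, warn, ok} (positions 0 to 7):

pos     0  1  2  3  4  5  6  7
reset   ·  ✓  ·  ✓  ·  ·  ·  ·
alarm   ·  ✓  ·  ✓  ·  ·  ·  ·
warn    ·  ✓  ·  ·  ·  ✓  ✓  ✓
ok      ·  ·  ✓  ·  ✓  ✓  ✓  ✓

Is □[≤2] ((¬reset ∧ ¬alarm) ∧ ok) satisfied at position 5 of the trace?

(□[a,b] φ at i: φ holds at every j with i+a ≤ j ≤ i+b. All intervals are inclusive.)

Check ((¬reset ∧ ¬alarm) ∧ ok) at every j in [5,7]:
  j=5: true
  j=6: true
  j=7: true
All positions satisfy it → formula holds.

True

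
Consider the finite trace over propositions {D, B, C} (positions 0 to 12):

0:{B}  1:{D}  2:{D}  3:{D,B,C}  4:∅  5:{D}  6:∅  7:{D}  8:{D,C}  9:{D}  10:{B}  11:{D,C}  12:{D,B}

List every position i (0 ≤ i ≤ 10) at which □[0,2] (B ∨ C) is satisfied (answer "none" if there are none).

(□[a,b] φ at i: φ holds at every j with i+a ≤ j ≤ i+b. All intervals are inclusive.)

10

Evaluate at each i in [0,10]:
  i=0: ✗ (fails at j=1)
  i=1: ✗ (fails at j=1)
  i=2: ✗ (fails at j=2)
  i=3: ✗ (fails at j=4)
  i=4: ✗ (fails at j=4)
  i=5: ✗ (fails at j=5)
  i=6: ✗ (fails at j=6)
  i=7: ✗ (fails at j=7)
  i=8: ✗ (fails at j=9)
  i=9: ✗ (fails at j=9)
  i=10: ✓ (all of [10,12])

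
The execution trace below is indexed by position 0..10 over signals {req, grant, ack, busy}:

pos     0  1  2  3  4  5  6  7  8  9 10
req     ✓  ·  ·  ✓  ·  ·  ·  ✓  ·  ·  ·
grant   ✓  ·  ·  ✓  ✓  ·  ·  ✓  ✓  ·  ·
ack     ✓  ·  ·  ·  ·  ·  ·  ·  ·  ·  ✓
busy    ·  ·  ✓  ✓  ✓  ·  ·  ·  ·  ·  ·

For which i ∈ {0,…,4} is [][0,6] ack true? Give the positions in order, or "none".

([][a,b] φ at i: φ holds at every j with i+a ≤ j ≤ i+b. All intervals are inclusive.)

Evaluate at each i in [0,4]:
  i=0: ✗ (fails at j=1)
  i=1: ✗ (fails at j=1)
  i=2: ✗ (fails at j=2)
  i=3: ✗ (fails at j=3)
  i=4: ✗ (fails at j=4)

none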